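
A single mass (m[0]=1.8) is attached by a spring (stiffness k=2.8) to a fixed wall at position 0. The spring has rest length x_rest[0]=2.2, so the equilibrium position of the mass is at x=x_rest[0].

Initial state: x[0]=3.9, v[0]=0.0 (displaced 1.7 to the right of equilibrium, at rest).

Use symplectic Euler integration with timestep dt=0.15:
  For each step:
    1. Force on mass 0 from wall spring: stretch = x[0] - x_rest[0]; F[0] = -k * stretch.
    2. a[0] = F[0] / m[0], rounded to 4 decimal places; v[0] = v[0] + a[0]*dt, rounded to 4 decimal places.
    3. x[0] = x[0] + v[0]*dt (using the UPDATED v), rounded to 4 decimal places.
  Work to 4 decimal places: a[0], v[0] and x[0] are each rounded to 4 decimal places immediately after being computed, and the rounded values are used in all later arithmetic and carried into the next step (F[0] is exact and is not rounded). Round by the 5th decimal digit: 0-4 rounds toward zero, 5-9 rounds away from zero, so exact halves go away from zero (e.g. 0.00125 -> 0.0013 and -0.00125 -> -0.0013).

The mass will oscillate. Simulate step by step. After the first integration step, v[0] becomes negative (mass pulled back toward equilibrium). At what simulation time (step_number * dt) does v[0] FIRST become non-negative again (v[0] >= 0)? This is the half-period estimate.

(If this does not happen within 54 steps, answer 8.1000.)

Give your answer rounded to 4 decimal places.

Step 0: x=[3.9000] v=[0.0000]
Step 1: x=[3.8405] v=[-0.3967]
Step 2: x=[3.7236] v=[-0.7795]
Step 3: x=[3.5534] v=[-1.1350]
Step 4: x=[3.3358] v=[-1.4508]
Step 5: x=[3.0784] v=[-1.7158]
Step 6: x=[2.7903] v=[-1.9208]
Step 7: x=[2.4815] v=[-2.0585]
Step 8: x=[2.1629] v=[-2.1242]
Step 9: x=[1.8456] v=[-2.1155]
Step 10: x=[1.5407] v=[-2.0328]
Step 11: x=[1.2589] v=[-1.8790]
Step 12: x=[1.0100] v=[-1.6594]
Step 13: x=[0.8027] v=[-1.3817]
Step 14: x=[0.6443] v=[-1.0557]
Step 15: x=[0.5404] v=[-0.6927]
Step 16: x=[0.4946] v=[-0.3055]
Step 17: x=[0.5085] v=[0.0924]
First v>=0 after going negative at step 17, time=2.5500

Answer: 2.5500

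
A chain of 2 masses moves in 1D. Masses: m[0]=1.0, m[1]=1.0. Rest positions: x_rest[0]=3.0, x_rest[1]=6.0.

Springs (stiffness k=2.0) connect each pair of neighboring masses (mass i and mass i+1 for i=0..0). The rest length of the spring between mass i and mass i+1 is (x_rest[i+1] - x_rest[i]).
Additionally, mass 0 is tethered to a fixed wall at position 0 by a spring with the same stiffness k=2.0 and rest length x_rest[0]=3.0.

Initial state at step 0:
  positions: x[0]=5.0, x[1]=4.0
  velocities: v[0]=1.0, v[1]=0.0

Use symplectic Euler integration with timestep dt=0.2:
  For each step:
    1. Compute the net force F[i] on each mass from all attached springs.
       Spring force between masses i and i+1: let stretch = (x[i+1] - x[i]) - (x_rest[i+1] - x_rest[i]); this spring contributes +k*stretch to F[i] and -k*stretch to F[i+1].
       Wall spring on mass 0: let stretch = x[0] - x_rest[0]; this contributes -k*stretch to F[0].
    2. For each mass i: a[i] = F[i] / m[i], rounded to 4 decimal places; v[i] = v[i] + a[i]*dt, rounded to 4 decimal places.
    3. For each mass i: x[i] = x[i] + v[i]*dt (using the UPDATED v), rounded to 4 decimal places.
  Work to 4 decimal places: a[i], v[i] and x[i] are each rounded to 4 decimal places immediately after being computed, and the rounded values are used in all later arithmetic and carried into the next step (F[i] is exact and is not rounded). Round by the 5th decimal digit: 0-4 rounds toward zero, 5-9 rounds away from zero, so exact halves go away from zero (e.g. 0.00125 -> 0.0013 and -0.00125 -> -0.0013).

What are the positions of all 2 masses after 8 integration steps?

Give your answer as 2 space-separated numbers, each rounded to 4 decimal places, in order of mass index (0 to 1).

Step 0: x=[5.0000 4.0000] v=[1.0000 0.0000]
Step 1: x=[4.7200 4.3200] v=[-1.4000 1.6000]
Step 2: x=[4.0304 4.9120] v=[-3.4480 2.9600]
Step 3: x=[3.0889 5.6735] v=[-4.7075 3.8074]
Step 4: x=[2.1071 6.4682] v=[-4.9092 3.9736]
Step 5: x=[1.3056 7.1540] v=[-4.0076 3.4292]
Step 6: x=[0.8675 7.6120] v=[-2.1905 2.2898]
Step 7: x=[0.8996 7.7704] v=[0.1603 0.7920]
Step 8: x=[1.4094 7.6191] v=[2.5488 -0.7563]

Answer: 1.4094 7.6191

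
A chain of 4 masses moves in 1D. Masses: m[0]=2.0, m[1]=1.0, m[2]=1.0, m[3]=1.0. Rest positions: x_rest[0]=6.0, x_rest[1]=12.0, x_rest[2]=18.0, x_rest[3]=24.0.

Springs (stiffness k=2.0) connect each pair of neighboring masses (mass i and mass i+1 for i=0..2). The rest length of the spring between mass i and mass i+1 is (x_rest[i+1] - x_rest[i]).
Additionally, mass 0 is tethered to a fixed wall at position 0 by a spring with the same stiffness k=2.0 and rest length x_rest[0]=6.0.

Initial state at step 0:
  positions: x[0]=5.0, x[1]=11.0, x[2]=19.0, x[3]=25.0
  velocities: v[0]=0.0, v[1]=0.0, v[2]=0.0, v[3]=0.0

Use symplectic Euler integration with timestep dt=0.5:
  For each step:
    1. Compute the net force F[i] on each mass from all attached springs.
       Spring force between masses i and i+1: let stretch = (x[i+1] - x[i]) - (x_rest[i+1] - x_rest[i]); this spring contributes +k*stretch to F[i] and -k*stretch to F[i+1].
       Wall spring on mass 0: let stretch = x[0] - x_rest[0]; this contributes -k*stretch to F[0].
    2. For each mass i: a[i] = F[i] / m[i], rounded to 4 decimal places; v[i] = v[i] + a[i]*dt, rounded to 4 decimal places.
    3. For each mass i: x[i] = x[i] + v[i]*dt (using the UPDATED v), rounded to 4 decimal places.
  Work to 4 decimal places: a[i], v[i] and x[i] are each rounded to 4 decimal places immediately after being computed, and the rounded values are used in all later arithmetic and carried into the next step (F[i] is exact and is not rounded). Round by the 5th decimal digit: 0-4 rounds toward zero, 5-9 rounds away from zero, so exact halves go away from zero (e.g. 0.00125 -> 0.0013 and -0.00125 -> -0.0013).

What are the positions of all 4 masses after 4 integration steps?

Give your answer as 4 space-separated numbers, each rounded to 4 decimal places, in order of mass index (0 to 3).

Step 0: x=[5.0000 11.0000 19.0000 25.0000] v=[0.0000 0.0000 0.0000 0.0000]
Step 1: x=[5.2500 12.0000 18.0000 25.0000] v=[0.5000 2.0000 -2.0000 0.0000]
Step 2: x=[5.8750 12.6250 17.5000 24.5000] v=[1.2500 1.2500 -1.0000 -1.0000]
Step 3: x=[6.7188 12.3125 18.0625 23.5000] v=[1.6875 -0.6250 1.1250 -2.0000]
Step 4: x=[7.2813 12.0782 18.4688 22.7813] v=[1.1250 -0.4687 0.8125 -1.4375]

Answer: 7.2813 12.0782 18.4688 22.7813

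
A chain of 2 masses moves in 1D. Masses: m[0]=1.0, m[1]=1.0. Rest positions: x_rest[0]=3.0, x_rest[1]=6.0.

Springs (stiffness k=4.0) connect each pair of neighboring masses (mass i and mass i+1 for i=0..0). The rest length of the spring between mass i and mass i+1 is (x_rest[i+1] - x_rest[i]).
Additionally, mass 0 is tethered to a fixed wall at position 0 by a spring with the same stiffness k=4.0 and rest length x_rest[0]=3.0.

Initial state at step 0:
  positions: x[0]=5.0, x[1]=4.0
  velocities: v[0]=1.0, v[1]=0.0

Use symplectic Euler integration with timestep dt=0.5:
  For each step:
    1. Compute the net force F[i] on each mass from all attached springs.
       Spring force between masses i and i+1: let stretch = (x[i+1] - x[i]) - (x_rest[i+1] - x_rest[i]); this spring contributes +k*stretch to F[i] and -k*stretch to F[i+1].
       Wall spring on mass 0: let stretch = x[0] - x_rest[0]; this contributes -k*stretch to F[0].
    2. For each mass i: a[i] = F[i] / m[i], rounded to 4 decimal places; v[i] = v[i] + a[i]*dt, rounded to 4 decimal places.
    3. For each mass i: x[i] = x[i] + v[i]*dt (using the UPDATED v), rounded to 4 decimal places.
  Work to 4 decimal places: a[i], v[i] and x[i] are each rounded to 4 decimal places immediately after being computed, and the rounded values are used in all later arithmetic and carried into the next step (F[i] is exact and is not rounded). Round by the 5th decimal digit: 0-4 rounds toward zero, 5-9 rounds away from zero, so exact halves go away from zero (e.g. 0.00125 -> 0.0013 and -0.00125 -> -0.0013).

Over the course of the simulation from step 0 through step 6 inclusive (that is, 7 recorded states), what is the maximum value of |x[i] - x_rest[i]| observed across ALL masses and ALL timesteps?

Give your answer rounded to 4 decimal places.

Answer: 4.0000

Derivation:
Step 0: x=[5.0000 4.0000] v=[1.0000 0.0000]
Step 1: x=[-0.5000 8.0000] v=[-11.0000 8.0000]
Step 2: x=[3.0000 6.5000] v=[7.0000 -3.0000]
Step 3: x=[7.0000 4.5000] v=[8.0000 -4.0000]
Step 4: x=[1.5000 8.0000] v=[-11.0000 7.0000]
Step 5: x=[1.0000 8.0000] v=[-1.0000 0.0000]
Step 6: x=[6.5000 4.0000] v=[11.0000 -8.0000]
Max displacement = 4.0000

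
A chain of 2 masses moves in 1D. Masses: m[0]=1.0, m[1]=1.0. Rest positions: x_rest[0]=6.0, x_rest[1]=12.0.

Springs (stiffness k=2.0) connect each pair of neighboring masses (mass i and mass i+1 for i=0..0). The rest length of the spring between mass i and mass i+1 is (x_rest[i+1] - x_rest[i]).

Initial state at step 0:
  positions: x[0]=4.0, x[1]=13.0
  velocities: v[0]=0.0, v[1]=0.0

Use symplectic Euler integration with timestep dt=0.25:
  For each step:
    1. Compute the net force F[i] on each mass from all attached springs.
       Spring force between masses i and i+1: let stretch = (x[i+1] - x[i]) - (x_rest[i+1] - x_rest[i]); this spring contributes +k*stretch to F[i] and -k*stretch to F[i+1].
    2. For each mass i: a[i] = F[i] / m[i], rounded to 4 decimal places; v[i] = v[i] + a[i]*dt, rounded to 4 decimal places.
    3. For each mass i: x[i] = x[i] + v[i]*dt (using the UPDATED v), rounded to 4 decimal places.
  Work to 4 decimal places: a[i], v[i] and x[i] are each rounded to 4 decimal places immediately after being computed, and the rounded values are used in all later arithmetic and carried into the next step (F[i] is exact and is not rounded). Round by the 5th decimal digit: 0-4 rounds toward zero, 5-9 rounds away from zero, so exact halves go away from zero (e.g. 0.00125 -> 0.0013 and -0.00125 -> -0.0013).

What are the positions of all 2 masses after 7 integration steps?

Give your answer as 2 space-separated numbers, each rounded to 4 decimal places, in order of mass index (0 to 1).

Step 0: x=[4.0000 13.0000] v=[0.0000 0.0000]
Step 1: x=[4.3750 12.6250] v=[1.5000 -1.5000]
Step 2: x=[5.0313 11.9688] v=[2.6250 -2.6250]
Step 3: x=[5.8048 11.1954] v=[3.0938 -3.0938]
Step 4: x=[6.5021 10.4981] v=[2.7891 -2.7891]
Step 5: x=[6.9489 10.0513] v=[1.7871 -1.7871]
Step 6: x=[7.0335 9.9667] v=[0.3383 -0.3383]
Step 7: x=[6.7347 10.2655] v=[-1.1951 1.1951]

Answer: 6.7347 10.2655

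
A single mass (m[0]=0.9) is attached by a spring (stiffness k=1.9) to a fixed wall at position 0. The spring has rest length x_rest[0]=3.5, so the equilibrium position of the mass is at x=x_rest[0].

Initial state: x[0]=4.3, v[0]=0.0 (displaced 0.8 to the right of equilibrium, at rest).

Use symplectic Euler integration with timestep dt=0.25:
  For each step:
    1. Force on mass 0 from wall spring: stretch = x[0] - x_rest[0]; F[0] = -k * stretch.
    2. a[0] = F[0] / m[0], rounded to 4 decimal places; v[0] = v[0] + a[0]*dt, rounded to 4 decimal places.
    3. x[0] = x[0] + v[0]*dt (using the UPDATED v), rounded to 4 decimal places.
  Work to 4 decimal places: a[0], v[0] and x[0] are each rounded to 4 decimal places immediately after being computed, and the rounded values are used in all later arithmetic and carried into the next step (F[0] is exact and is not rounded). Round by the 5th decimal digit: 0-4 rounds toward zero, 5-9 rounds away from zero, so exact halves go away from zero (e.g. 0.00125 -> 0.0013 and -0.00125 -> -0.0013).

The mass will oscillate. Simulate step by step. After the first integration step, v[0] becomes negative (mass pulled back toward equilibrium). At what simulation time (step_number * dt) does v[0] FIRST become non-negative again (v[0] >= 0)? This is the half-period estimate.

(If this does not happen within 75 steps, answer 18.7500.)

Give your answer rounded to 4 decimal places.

Step 0: x=[4.3000] v=[0.0000]
Step 1: x=[4.1945] v=[-0.4222]
Step 2: x=[3.9973] v=[-0.7888]
Step 3: x=[3.7345] v=[-1.0513]
Step 4: x=[3.4407] v=[-1.1751]
Step 5: x=[3.1548] v=[-1.1438]
Step 6: x=[2.9144] v=[-0.9616]
Step 7: x=[2.7513] v=[-0.6525]
Step 8: x=[2.6870] v=[-0.2574]
Step 9: x=[2.7299] v=[0.1717]
First v>=0 after going negative at step 9, time=2.2500

Answer: 2.2500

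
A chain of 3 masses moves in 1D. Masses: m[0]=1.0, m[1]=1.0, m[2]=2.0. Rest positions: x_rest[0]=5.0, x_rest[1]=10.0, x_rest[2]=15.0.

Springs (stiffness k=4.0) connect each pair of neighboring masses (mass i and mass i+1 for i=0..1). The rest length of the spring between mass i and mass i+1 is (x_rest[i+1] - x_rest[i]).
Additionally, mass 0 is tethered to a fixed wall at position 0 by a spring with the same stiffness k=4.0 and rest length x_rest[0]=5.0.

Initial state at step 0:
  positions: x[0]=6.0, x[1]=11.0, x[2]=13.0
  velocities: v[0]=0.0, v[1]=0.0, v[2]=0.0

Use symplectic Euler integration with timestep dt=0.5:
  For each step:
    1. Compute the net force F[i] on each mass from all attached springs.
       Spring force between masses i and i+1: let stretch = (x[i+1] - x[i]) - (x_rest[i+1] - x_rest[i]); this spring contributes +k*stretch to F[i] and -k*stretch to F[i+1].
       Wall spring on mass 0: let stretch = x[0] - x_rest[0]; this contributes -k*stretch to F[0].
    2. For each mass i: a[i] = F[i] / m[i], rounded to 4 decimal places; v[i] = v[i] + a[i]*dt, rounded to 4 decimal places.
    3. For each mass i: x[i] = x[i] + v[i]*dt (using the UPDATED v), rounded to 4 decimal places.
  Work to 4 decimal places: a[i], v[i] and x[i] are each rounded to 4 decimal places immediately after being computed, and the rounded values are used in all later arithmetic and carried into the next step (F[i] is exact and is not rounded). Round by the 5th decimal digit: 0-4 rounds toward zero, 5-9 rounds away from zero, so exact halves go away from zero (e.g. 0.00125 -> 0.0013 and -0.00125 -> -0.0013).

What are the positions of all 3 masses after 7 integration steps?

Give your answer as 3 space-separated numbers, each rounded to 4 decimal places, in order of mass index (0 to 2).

Step 0: x=[6.0000 11.0000 13.0000] v=[0.0000 0.0000 0.0000]
Step 1: x=[5.0000 8.0000 14.5000] v=[-2.0000 -6.0000 3.0000]
Step 2: x=[2.0000 8.5000 15.2500] v=[-6.0000 1.0000 1.5000]
Step 3: x=[3.5000 9.2500 15.1250] v=[3.0000 1.5000 -0.2500]
Step 4: x=[7.2500 10.1250 14.5625] v=[7.5000 1.7500 -1.1250]
Step 5: x=[6.6250 12.5625 14.2813] v=[-1.2500 4.8750 -0.5625]
Step 6: x=[5.3125 10.7813 15.6407] v=[-2.6250 -3.5624 2.7187]
Step 7: x=[4.1563 8.3907 17.0704] v=[-2.3124 -4.7812 2.8593]

Answer: 4.1563 8.3907 17.0704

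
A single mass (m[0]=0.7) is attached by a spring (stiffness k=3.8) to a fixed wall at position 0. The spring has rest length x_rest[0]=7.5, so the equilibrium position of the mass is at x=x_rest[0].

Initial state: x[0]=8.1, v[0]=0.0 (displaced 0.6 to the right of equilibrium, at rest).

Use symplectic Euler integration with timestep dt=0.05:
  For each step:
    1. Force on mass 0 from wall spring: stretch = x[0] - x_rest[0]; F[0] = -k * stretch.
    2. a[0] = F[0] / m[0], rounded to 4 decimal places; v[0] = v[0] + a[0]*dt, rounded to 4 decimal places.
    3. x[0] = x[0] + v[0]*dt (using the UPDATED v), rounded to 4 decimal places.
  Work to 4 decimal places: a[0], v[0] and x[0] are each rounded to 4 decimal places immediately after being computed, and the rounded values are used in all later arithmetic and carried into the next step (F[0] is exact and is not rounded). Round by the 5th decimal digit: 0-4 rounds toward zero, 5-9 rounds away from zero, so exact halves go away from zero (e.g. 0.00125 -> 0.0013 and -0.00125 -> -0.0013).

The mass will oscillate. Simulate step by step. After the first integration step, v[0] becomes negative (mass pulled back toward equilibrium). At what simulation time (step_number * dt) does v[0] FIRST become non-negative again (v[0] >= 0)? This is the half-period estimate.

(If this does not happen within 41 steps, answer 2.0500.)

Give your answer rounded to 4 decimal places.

Step 0: x=[8.1000] v=[0.0000]
Step 1: x=[8.0919] v=[-0.1629]
Step 2: x=[8.0757] v=[-0.3236]
Step 3: x=[8.0517] v=[-0.4799]
Step 4: x=[8.0202] v=[-0.6296]
Step 5: x=[7.9817] v=[-0.7708]
Step 6: x=[7.9366] v=[-0.9015]
Step 7: x=[7.8856] v=[-1.0200]
Step 8: x=[7.8294] v=[-1.1247]
Step 9: x=[7.7687] v=[-1.2141]
Step 10: x=[7.7044] v=[-1.2870]
Step 11: x=[7.6373] v=[-1.3425]
Step 12: x=[7.5683] v=[-1.3798]
Step 13: x=[7.4984] v=[-1.3983]
Step 14: x=[7.4285] v=[-1.3979]
Step 15: x=[7.3596] v=[-1.3785]
Step 16: x=[7.2926] v=[-1.3404]
Step 17: x=[7.2284] v=[-1.2841]
Step 18: x=[7.1679] v=[-1.2104]
Step 19: x=[7.1119] v=[-1.1203]
Step 20: x=[7.0612] v=[-1.0150]
Step 21: x=[7.0164] v=[-0.8959]
Step 22: x=[6.9782] v=[-0.7646]
Step 23: x=[6.9471] v=[-0.6230]
Step 24: x=[6.9235] v=[-0.4729]
Step 25: x=[6.9077] v=[-0.3164]
Step 26: x=[6.8999] v=[-0.1556]
Step 27: x=[6.9003] v=[0.0073]
First v>=0 after going negative at step 27, time=1.3500

Answer: 1.3500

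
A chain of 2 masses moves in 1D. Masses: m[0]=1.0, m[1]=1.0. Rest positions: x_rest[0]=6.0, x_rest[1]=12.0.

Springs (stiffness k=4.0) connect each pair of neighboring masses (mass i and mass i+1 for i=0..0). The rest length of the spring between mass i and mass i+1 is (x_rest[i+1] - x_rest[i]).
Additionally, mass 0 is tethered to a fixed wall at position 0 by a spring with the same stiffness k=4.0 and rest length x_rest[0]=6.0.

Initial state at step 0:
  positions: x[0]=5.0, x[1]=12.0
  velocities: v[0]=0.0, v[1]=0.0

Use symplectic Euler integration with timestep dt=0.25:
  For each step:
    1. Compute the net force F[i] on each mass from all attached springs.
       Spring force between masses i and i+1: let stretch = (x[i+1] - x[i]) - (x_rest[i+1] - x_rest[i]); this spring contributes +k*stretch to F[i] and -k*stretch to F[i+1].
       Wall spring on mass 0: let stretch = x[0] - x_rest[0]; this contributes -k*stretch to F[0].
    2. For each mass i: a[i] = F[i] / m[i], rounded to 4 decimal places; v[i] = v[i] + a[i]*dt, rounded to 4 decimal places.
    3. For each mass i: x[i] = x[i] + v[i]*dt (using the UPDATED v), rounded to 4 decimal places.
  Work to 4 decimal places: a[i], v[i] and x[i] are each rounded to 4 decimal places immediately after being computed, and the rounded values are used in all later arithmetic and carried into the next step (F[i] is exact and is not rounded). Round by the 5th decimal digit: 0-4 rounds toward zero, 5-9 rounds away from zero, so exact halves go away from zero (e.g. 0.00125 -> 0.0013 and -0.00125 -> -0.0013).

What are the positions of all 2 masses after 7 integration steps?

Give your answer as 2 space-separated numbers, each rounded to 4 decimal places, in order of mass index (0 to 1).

Step 0: x=[5.0000 12.0000] v=[0.0000 0.0000]
Step 1: x=[5.5000 11.7500] v=[2.0000 -1.0000]
Step 2: x=[6.1875 11.4375] v=[2.7500 -1.2500]
Step 3: x=[6.6406 11.3125] v=[1.8125 -0.5000]
Step 4: x=[6.6016 11.5195] v=[-0.1562 0.8281]
Step 5: x=[6.1416 11.9971] v=[-1.8399 1.9102]
Step 6: x=[5.6101 12.5108] v=[-2.1260 2.0547]
Step 7: x=[5.4013 12.7993] v=[-0.8354 1.1540]

Answer: 5.4013 12.7993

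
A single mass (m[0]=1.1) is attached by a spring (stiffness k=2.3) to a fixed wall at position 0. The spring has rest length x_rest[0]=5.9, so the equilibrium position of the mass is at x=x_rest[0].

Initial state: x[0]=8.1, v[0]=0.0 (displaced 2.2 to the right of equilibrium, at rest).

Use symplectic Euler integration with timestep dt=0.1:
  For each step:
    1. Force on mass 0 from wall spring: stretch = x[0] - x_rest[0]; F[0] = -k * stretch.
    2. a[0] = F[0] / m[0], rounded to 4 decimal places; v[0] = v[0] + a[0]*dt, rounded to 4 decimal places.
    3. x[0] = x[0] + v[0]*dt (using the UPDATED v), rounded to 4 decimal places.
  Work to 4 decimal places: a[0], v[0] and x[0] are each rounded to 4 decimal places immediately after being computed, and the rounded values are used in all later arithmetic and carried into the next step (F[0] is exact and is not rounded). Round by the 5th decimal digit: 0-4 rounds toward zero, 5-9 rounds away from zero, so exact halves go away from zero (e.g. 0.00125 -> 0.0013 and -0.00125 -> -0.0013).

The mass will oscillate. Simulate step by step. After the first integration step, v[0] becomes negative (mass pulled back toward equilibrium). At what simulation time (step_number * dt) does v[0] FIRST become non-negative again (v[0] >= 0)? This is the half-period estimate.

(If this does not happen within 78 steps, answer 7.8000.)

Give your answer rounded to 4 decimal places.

Answer: 2.2000

Derivation:
Step 0: x=[8.1000] v=[0.0000]
Step 1: x=[8.0540] v=[-0.4600]
Step 2: x=[7.9630] v=[-0.9104]
Step 3: x=[7.8288] v=[-1.3418]
Step 4: x=[7.6543] v=[-1.7451]
Step 5: x=[7.4431] v=[-2.1119]
Step 6: x=[7.1996] v=[-2.4346]
Step 7: x=[6.9290] v=[-2.7063]
Step 8: x=[6.6369] v=[-2.9215]
Step 9: x=[6.3293] v=[-3.0756]
Step 10: x=[6.0128] v=[-3.1654]
Step 11: x=[5.6939] v=[-3.1890]
Step 12: x=[5.3793] v=[-3.1459]
Step 13: x=[5.0756] v=[-3.0370]
Step 14: x=[4.7891] v=[-2.8646]
Step 15: x=[4.5259] v=[-2.6323]
Step 16: x=[4.2914] v=[-2.3450]
Step 17: x=[4.0905] v=[-2.0087]
Step 18: x=[3.9275] v=[-1.6304]
Step 19: x=[3.8057] v=[-1.2180]
Step 20: x=[3.7277] v=[-0.7801]
Step 21: x=[3.6951] v=[-0.3259]
Step 22: x=[3.7086] v=[0.1351]
First v>=0 after going negative at step 22, time=2.2000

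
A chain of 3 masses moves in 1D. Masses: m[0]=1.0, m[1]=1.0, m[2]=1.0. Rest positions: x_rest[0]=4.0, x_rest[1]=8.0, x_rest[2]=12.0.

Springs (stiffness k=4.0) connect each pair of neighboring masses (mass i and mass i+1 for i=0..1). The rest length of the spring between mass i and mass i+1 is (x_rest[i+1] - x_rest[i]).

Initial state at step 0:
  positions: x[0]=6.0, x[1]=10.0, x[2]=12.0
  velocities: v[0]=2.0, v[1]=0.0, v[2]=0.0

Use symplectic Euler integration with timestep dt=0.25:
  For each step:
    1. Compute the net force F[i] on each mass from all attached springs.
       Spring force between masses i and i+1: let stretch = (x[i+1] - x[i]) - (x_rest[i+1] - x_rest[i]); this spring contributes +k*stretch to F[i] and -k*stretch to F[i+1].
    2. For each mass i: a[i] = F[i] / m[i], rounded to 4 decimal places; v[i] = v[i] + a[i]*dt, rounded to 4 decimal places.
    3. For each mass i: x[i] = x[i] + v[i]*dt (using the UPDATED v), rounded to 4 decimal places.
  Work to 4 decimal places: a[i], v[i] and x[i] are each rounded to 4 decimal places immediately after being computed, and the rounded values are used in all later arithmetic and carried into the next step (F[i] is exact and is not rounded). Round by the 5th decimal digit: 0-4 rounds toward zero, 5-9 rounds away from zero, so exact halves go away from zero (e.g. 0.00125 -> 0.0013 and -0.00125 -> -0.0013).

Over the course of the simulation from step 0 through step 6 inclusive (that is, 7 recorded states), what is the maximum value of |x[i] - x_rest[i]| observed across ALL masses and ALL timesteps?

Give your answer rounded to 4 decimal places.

Answer: 3.1641

Derivation:
Step 0: x=[6.0000 10.0000 12.0000] v=[2.0000 0.0000 0.0000]
Step 1: x=[6.5000 9.5000 12.5000] v=[2.0000 -2.0000 2.0000]
Step 2: x=[6.7500 9.0000 13.2500] v=[1.0000 -2.0000 3.0000]
Step 3: x=[6.5625 9.0000 13.9375] v=[-0.7500 0.0000 2.7500]
Step 4: x=[5.9844 9.6250 14.3906] v=[-2.3125 2.5000 1.8125]
Step 5: x=[5.3164 10.5313 14.6523] v=[-2.6719 3.6250 1.0469]
Step 6: x=[4.9522 11.1641 14.8838] v=[-1.4570 2.5311 0.9259]
Max displacement = 3.1641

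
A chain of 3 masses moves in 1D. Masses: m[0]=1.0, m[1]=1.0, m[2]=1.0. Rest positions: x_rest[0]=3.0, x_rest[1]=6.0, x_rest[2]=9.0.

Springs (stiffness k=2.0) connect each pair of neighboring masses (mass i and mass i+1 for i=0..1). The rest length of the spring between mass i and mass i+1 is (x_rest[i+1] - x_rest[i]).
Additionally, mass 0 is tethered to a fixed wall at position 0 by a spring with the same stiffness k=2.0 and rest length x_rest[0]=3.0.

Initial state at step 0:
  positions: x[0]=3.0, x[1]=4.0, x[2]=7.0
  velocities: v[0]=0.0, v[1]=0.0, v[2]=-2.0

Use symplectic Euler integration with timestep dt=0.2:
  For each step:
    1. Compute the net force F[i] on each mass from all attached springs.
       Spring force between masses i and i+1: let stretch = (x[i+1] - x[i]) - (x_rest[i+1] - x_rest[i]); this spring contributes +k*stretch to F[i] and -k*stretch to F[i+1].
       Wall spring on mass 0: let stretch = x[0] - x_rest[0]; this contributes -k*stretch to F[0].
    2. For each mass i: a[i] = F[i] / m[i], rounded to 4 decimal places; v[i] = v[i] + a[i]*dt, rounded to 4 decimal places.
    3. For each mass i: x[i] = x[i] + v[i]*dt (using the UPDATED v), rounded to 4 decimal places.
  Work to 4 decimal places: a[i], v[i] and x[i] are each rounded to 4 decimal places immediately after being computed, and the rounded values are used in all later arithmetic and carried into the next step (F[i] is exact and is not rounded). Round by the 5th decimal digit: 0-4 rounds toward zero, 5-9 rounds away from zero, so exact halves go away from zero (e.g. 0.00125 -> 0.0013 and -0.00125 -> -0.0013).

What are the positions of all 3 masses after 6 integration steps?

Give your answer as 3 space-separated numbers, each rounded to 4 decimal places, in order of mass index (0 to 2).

Answer: 1.5413 4.6663 6.0682

Derivation:
Step 0: x=[3.0000 4.0000 7.0000] v=[0.0000 0.0000 -2.0000]
Step 1: x=[2.8400 4.1600 6.6000] v=[-0.8000 0.8000 -2.0000]
Step 2: x=[2.5584 4.4096 6.2448] v=[-1.4080 1.2480 -1.7760]
Step 3: x=[2.2202 4.6579 5.9828] v=[-1.6909 1.2416 -1.3101]
Step 4: x=[1.8994 4.8172 5.8548] v=[-1.6039 0.7965 -0.6401]
Step 5: x=[1.6601 4.8261 5.8838] v=[-1.1965 0.0444 0.1449]
Step 6: x=[1.5413 4.6663 6.0682] v=[-0.5941 -0.7989 0.9218]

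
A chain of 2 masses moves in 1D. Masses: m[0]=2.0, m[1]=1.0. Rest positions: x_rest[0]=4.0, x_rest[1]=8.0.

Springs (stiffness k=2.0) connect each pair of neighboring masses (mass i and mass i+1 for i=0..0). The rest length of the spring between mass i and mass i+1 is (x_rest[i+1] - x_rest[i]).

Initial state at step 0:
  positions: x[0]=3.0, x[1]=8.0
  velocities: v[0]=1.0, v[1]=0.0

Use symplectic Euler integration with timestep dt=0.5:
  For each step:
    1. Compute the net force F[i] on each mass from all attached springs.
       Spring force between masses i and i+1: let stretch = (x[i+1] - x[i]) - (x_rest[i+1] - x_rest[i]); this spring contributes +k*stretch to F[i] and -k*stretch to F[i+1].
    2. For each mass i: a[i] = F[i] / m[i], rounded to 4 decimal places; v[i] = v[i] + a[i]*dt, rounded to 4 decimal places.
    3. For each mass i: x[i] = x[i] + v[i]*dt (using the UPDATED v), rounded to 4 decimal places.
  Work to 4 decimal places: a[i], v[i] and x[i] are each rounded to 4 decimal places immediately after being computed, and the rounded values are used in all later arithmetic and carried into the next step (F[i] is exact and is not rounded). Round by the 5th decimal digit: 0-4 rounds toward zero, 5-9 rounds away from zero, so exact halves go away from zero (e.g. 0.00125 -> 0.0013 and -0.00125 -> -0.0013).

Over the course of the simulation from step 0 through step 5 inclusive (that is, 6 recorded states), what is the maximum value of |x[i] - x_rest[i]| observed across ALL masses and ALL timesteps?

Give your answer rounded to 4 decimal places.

Step 0: x=[3.0000 8.0000] v=[1.0000 0.0000]
Step 1: x=[3.7500 7.5000] v=[1.5000 -1.0000]
Step 2: x=[4.4375 7.1250] v=[1.3750 -0.7500]
Step 3: x=[4.7969 7.4063] v=[0.7188 0.5625]
Step 4: x=[4.8087 8.3829] v=[0.0235 1.9531]
Step 5: x=[4.7140 9.5724] v=[-0.1894 2.3789]
Max displacement = 1.5724

Answer: 1.5724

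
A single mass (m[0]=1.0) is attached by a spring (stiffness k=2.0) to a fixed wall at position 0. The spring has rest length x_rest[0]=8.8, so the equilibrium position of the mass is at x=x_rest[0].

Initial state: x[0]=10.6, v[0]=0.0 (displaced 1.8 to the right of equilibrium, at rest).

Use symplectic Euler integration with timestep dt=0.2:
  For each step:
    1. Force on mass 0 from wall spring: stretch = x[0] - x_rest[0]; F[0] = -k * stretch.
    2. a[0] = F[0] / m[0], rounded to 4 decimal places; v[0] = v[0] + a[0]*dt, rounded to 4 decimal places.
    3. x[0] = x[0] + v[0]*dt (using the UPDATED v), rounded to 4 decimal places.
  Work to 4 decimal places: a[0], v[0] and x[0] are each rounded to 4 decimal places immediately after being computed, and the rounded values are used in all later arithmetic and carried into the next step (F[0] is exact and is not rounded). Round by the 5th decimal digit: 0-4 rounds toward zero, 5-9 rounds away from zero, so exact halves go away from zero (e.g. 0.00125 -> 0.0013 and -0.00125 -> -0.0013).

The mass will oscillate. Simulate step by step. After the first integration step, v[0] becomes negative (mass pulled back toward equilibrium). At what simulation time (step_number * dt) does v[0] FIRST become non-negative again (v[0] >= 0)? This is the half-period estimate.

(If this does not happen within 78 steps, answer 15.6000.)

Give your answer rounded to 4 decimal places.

Step 0: x=[10.6000] v=[0.0000]
Step 1: x=[10.4560] v=[-0.7200]
Step 2: x=[10.1795] v=[-1.3824]
Step 3: x=[9.7927] v=[-1.9342]
Step 4: x=[9.3264] v=[-2.3313]
Step 5: x=[8.8180] v=[-2.5419]
Step 6: x=[8.3082] v=[-2.5491]
Step 7: x=[7.8377] v=[-2.3524]
Step 8: x=[7.4442] v=[-1.9675]
Step 9: x=[7.1592] v=[-1.4252]
Step 10: x=[7.0054] v=[-0.7689]
Step 11: x=[6.9952] v=[-0.0511]
Step 12: x=[7.1294] v=[0.6708]
First v>=0 after going negative at step 12, time=2.4000

Answer: 2.4000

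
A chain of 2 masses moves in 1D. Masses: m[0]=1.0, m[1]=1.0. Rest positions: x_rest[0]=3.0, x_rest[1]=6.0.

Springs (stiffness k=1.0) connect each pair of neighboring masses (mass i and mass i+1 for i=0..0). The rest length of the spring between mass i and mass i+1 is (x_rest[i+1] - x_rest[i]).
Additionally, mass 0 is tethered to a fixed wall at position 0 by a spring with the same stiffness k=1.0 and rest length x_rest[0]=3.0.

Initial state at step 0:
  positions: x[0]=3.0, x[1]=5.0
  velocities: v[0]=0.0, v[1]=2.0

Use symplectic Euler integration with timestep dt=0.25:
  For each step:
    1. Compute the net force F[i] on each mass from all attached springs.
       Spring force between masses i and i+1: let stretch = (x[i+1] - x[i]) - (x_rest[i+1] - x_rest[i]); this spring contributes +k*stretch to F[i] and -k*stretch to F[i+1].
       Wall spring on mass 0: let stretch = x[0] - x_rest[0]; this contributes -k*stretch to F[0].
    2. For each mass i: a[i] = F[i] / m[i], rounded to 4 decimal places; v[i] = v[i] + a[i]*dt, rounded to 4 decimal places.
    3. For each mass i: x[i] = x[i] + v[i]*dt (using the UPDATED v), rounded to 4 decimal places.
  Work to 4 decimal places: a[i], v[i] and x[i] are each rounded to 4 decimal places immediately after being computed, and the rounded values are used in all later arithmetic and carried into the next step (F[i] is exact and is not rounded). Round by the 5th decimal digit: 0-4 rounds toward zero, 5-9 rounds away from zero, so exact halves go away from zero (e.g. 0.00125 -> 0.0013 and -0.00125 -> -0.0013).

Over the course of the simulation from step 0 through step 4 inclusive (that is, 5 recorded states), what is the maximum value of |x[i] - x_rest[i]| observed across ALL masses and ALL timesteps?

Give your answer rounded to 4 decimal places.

Step 0: x=[3.0000 5.0000] v=[0.0000 2.0000]
Step 1: x=[2.9375 5.5625] v=[-0.2500 2.2500]
Step 2: x=[2.8555 6.1485] v=[-0.3281 2.3438]
Step 3: x=[2.8008 6.7162] v=[-0.2187 2.2706]
Step 4: x=[2.8158 7.2267] v=[0.0600 2.0418]
Max displacement = 1.2267

Answer: 1.2267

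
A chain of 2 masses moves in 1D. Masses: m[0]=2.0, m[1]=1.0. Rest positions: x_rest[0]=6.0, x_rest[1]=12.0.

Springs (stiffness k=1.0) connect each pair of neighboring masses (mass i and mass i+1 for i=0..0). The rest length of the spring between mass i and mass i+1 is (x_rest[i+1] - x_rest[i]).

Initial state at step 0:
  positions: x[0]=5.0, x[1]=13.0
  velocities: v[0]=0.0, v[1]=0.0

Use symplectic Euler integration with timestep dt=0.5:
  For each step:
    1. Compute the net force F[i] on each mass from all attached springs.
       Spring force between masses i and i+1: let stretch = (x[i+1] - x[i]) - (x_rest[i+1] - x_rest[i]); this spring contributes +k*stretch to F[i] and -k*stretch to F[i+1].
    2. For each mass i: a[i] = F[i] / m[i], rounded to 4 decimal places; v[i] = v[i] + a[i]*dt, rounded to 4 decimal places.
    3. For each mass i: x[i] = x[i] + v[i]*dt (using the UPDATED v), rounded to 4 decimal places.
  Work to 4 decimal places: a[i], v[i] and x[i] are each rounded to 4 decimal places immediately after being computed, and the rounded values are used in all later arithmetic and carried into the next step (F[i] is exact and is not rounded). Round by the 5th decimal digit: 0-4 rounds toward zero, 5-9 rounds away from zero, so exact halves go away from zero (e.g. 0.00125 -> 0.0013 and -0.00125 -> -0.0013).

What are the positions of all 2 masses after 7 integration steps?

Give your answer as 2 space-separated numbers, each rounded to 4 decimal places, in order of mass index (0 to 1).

Answer: 5.6981 11.6044

Derivation:
Step 0: x=[5.0000 13.0000] v=[0.0000 0.0000]
Step 1: x=[5.2500 12.5000] v=[0.5000 -1.0000]
Step 2: x=[5.6563 11.6875] v=[0.8125 -1.6250]
Step 3: x=[6.0665 10.8672] v=[0.8203 -1.6406]
Step 4: x=[6.3268 10.3467] v=[0.5205 -1.0410]
Step 5: x=[6.3396 10.3212] v=[0.0255 -0.0510]
Step 6: x=[6.1001 10.8003] v=[-0.4791 0.9582]
Step 7: x=[5.6981 11.6044] v=[-0.8041 1.6081]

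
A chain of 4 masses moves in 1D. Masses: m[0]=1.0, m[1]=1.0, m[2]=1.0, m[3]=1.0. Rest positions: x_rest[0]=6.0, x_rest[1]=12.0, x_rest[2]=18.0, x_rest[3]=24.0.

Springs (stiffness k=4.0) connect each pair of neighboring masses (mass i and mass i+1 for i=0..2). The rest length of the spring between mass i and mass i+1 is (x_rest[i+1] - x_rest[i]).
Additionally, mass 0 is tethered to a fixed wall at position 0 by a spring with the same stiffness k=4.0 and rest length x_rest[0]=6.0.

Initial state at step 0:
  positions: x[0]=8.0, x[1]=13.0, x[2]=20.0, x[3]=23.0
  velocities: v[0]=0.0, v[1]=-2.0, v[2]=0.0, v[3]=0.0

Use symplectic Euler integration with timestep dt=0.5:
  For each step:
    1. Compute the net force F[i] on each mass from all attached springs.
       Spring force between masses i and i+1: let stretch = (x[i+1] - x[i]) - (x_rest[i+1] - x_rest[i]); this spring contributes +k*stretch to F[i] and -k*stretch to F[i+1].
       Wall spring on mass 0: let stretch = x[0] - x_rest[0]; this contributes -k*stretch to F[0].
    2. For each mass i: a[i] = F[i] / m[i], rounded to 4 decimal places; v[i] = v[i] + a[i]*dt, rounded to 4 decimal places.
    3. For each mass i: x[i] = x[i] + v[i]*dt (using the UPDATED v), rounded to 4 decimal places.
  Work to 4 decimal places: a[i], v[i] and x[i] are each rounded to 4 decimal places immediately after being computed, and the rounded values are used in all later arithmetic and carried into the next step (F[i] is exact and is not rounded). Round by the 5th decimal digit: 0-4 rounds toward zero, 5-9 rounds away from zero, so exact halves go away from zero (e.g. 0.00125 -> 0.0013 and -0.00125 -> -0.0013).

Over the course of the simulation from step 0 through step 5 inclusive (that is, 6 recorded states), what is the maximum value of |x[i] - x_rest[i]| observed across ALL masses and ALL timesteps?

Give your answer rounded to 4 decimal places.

Step 0: x=[8.0000 13.0000 20.0000 23.0000] v=[0.0000 -2.0000 0.0000 0.0000]
Step 1: x=[5.0000 14.0000 16.0000 26.0000] v=[-6.0000 2.0000 -8.0000 6.0000]
Step 2: x=[6.0000 8.0000 20.0000 25.0000] v=[2.0000 -12.0000 8.0000 -2.0000]
Step 3: x=[3.0000 12.0000 17.0000 25.0000] v=[-6.0000 8.0000 -6.0000 0.0000]
Step 4: x=[6.0000 12.0000 17.0000 23.0000] v=[6.0000 0.0000 0.0000 -4.0000]
Step 5: x=[9.0000 11.0000 18.0000 21.0000] v=[6.0000 -2.0000 2.0000 -4.0000]
Max displacement = 4.0000

Answer: 4.0000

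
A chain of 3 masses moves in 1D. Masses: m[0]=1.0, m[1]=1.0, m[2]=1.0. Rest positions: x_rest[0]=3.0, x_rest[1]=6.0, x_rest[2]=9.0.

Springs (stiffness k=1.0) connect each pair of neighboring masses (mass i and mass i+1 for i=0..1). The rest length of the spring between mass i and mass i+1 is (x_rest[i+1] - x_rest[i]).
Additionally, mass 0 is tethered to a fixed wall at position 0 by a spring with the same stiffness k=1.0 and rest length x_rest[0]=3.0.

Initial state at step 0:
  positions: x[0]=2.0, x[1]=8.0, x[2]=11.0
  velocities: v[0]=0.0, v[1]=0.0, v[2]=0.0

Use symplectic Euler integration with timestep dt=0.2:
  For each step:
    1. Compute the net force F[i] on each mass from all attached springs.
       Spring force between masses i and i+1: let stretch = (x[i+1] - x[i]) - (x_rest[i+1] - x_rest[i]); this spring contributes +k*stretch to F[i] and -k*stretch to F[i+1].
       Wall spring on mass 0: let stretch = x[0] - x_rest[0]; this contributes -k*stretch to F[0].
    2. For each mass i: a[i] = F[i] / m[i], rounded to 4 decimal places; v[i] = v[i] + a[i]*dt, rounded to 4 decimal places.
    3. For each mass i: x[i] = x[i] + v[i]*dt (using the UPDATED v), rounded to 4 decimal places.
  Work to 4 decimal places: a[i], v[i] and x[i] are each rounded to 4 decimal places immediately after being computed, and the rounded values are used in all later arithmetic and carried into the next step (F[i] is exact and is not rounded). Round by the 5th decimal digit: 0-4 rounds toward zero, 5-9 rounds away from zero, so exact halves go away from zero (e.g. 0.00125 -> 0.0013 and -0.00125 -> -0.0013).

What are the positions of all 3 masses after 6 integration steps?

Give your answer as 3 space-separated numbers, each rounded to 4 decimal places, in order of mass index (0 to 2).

Answer: 4.2890 6.4298 10.7286

Derivation:
Step 0: x=[2.0000 8.0000 11.0000] v=[0.0000 0.0000 0.0000]
Step 1: x=[2.1600 7.8800 11.0000] v=[0.8000 -0.6000 0.0000]
Step 2: x=[2.4624 7.6560 10.9952] v=[1.5120 -1.1200 -0.0240]
Step 3: x=[2.8740 7.3578 10.9768] v=[2.0582 -1.4909 -0.0918]
Step 4: x=[3.3500 7.0250 10.9337] v=[2.3802 -1.6639 -0.2156]
Step 5: x=[3.8390 6.7016 10.8542] v=[2.4452 -1.6172 -0.3973]
Step 6: x=[4.2890 6.4298 10.7286] v=[2.2499 -1.3592 -0.6278]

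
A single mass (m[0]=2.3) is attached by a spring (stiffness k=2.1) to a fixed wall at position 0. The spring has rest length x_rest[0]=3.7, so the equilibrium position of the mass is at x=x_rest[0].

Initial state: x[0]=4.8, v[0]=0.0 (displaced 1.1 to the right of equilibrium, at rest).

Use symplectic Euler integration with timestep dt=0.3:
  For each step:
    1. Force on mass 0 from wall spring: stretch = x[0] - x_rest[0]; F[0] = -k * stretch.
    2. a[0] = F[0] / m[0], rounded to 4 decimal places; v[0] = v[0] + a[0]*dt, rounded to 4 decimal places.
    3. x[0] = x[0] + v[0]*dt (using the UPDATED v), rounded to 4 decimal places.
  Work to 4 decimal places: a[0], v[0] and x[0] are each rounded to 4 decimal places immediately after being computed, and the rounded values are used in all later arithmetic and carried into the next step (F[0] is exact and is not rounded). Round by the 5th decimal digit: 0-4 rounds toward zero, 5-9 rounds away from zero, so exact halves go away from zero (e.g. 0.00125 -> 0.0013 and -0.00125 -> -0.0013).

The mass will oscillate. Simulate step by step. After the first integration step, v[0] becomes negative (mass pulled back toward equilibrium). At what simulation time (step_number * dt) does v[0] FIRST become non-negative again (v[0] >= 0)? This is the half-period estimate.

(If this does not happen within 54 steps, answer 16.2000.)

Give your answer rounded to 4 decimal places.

Step 0: x=[4.8000] v=[0.0000]
Step 1: x=[4.7096] v=[-0.3013]
Step 2: x=[4.5363] v=[-0.5778]
Step 3: x=[4.2942] v=[-0.8069]
Step 4: x=[4.0033] v=[-0.9697]
Step 5: x=[3.6875] v=[-1.0528]
Step 6: x=[3.3727] v=[-1.0494]
Step 7: x=[3.0848] v=[-0.9598]
Step 8: x=[2.8474] v=[-0.7913]
Step 9: x=[2.6801] v=[-0.5578]
Step 10: x=[2.5966] v=[-0.2784]
Step 11: x=[2.6038] v=[0.0239]
First v>=0 after going negative at step 11, time=3.3000

Answer: 3.3000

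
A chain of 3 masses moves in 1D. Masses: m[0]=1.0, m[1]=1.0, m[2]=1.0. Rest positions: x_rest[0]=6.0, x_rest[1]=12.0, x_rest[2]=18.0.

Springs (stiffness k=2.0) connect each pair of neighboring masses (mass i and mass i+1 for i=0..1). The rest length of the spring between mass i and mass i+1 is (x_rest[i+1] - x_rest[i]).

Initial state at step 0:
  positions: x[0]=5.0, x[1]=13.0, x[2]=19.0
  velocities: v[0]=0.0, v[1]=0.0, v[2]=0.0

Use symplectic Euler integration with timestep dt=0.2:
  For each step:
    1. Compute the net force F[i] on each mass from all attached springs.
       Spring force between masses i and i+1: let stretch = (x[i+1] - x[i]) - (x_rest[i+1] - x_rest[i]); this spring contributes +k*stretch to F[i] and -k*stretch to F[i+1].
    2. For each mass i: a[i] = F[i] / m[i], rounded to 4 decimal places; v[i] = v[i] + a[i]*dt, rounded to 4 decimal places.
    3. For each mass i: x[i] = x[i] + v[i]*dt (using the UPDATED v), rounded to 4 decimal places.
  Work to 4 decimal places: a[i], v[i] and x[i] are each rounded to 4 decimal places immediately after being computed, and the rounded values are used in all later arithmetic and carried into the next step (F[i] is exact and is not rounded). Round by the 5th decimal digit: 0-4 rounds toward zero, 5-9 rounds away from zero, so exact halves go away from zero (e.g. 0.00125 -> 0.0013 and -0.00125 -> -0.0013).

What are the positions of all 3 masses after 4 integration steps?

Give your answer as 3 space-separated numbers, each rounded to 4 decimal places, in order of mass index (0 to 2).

Answer: 6.2507 11.9137 18.8356

Derivation:
Step 0: x=[5.0000 13.0000 19.0000] v=[0.0000 0.0000 0.0000]
Step 1: x=[5.1600 12.8400 19.0000] v=[0.8000 -0.8000 0.0000]
Step 2: x=[5.4544 12.5584 18.9872] v=[1.4720 -1.4080 -0.0640]
Step 3: x=[5.8371 12.2228 18.9401] v=[1.9136 -1.6781 -0.2355]
Step 4: x=[6.2507 11.9137 18.8356] v=[2.0679 -1.5455 -0.5224]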